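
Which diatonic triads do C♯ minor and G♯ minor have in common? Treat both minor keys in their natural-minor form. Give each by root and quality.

C♯m, E, G♯m, B

Triads in C♯ minor (natural minor): C♯ minor (i), D♯ diminished (ii°), E major (III), F♯ minor (iv), G♯ minor (v), A major (VI), B major (VII).
Triads in G♯ minor (natural minor): G♯ minor (i), A♯ diminished (ii°), B major (III), C♯ minor (iv), D♯ minor (v), E major (VI), F♯ major (VII).
Shared triads with their functions: C♯ minor (i in C♯ minor, iv in G♯ minor); E major (III in C♯ minor, VI in G♯ minor); G♯ minor (v in C♯ minor, i in G♯ minor); B major (VII in C♯ minor, III in G♯ minor).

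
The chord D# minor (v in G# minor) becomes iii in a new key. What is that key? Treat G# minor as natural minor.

B major

The numeral iii denotes a minor triad on scale degree 3. With D# on degree 3, the tonic of the new key is B.
Degree 3 carries a minor triad in major keys, so the destination is B major.
Check: the diatonic triads of B major are B (I), C#m (ii), D#m (iii), E (IV), F# (V), G#m (vi), A#dim (vii°) — D# minor is indeed iii.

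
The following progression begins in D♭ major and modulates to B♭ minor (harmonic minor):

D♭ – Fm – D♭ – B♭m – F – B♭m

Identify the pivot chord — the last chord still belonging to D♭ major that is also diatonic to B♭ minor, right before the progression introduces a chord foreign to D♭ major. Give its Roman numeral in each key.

B♭m — vi in D♭ major, i in B♭ minor

Chords diatonic to D♭ major: D♭, E♭m, Fm, G♭, A♭, B♭m, Cdim.
Reading the progression, the first chord not in that set is F, so the modulation leaves D♭ major there.
The chord immediately before F is B♭m, which is diatonic to both keys: vi in D♭ major and i in B♭ minor.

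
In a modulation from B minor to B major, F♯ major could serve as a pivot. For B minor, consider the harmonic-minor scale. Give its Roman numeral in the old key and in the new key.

The scale of B minor (harmonic minor) is B C♯ D E F♯ G A♯; F♯ is degree 5, and the triad built there (F♯-A♯-C♯) is major, so it is V.
The scale of B major is B C♯ D♯ E F♯ G♯ A♯; F♯ is degree 5, and the triad built there (F♯-A♯-C♯) is major, so it is V.

V in B minor; V in B major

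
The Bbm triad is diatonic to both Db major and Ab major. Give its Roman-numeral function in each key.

vi in Db major; ii in Ab major

The scale of Db major is Db Eb F Gb Ab Bb C; Bb is degree 6, and the triad built there (Bb-Db-F) is minor, so it is vi.
The scale of Ab major is Ab Bb C Db Eb F G; Bb is degree 2, and the triad built there (Bb-Db-F) is minor, so it is ii.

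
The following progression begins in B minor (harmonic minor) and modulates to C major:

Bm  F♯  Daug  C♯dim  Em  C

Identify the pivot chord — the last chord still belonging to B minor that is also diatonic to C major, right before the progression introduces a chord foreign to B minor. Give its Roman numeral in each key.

Chords diatonic to B minor: Bm, C♯dim, Daug, Em, F♯, G, A♯dim.
Reading the progression, the first chord not in that set is C, so the modulation leaves B minor there.
The chord immediately before C is Em, which is diatonic to both keys: iv in B minor and iii in C major.

Em — iv in B minor, iii in C major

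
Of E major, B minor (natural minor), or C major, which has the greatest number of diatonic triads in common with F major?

Triads of F major: F (I), Gm (ii), Am (iii), Bb (IV), C (V), Dm (vi), Edim (vii°).
E major shares 0: none.
B minor (natural minor) shares 0: none.
C major shares 4: F, Am, C, Dm.
The most common triads (4) are shared with C major.

C major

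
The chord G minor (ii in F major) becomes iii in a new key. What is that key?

The numeral iii denotes a minor triad on scale degree 3. With G on degree 3, the tonic of the new key is Eb.
Degree 3 carries a minor triad in major keys, so the destination is Eb major.
Check: the diatonic triads of Eb major are Eb (I), Fm (ii), Gm (iii), Ab (IV), Bb (V), Cm (vi), Ddim (vii°) — G minor is indeed iii.

Eb major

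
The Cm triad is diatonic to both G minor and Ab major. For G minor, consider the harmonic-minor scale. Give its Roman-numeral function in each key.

The scale of G minor (harmonic minor) is G A Bb C D Eb F#; C is degree 4, and the triad built there (C-Eb-G) is minor, so it is iv.
The scale of Ab major is Ab Bb C Db Eb F G; C is degree 3, and the triad built there (C-Eb-G) is minor, so it is iii.

iv in G minor; iii in Ab major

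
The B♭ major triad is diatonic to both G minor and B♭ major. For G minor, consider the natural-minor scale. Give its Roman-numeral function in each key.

III in G minor; I in B♭ major

The scale of G minor (natural minor) is G A B♭ C D E♭ F; B♭ is degree 3, and the triad built there (B♭-D-F) is major, so it is III.
The scale of B♭ major is B♭ C D E♭ F G A; B♭ is degree 1, and the triad built there (B♭-D-F) is major, so it is I.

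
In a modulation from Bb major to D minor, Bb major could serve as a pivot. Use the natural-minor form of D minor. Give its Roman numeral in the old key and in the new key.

The scale of Bb major is Bb C D Eb F G A; Bb is degree 1, and the triad built there (Bb-D-F) is major, so it is I.
The scale of D minor (natural minor) is D E F G A Bb C; Bb is degree 6, and the triad built there (Bb-D-F) is major, so it is VI.

I in Bb major; VI in D minor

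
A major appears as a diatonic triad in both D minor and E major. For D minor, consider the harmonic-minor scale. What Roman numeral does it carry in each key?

V in D minor; IV in E major

The scale of D minor (harmonic minor) is D E F G A Bb C#; A is degree 5, and the triad built there (A-C#-E) is major, so it is V.
The scale of E major is E F# G# A B C# D#; A is degree 4, and the triad built there (A-C#-E) is major, so it is IV.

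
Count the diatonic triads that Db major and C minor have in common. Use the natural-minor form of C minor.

Diatonic triads of Db major: Db (I), Ebm (ii), Fm (iii), Gb (IV), Ab (V), Bbm (vi), Cdim (vii°).
Diatonic triads of C minor (natural minor): Cm (i), Ddim (ii°), Eb (III), Fm (iv), Gm (v), Ab (VI), Bb (VII).
Matching root and quality in both lists: Fm, Ab.
That gives 2 common triads.

2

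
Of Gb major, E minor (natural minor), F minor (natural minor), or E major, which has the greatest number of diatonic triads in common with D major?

Triads of D major: D major (I), E minor (ii), F# minor (iii), G major (IV), A major (V), B minor (vi), C# diminished (vii°).
Gb major shares 0: none.
E minor (natural minor) shares 4: D, Em, G, Bm.
F minor (natural minor) shares 0: none.
E major shares 2: F#m, A.
The most common triads (4) are shared with E minor.

E minor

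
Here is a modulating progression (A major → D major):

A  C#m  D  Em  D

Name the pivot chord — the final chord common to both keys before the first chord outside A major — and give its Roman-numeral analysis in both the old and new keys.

D — IV in A major, I in D major

Chords diatonic to A major: A, Bm, C#m, D, E, F#m, G#dim.
Reading the progression, the first chord not in that set is Em, so the modulation leaves A major there.
The chord immediately before Em is D, which is diatonic to both keys: IV in A major and I in D major.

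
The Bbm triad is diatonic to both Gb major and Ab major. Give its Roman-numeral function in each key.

The scale of Gb major is Gb Ab Bb Cb Db Eb F; Bb is degree 3, and the triad built there (Bb-Db-F) is minor, so it is iii.
The scale of Ab major is Ab Bb C Db Eb F G; Bb is degree 2, and the triad built there (Bb-Db-F) is minor, so it is ii.

iii in Gb major; ii in Ab major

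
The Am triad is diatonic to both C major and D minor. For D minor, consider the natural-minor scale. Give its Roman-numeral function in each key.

vi in C major; v in D minor

The scale of C major is C D E F G A B; A is degree 6, and the triad built there (A-C-E) is minor, so it is vi.
The scale of D minor (natural minor) is D E F G A B♭ C; A is degree 5, and the triad built there (A-C-E) is minor, so it is v.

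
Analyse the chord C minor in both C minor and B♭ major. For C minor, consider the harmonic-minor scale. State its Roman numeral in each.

i in C minor; ii in B♭ major

The scale of C minor (harmonic minor) is C D E♭ F G A♭ B; C is degree 1, and the triad built there (C-E♭-G) is minor, so it is i.
The scale of B♭ major is B♭ C D E♭ F G A; C is degree 2, and the triad built there (C-E♭-G) is minor, so it is ii.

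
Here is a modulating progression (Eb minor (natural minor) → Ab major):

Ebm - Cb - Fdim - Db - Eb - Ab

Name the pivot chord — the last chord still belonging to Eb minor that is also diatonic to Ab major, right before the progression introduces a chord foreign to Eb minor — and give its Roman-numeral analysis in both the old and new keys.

Chords diatonic to Eb minor: Ebm, Fdim, Gb, Abm, Bbm, Cb, Db.
Reading the progression, the first chord not in that set is Eb, so the modulation leaves Eb minor there.
The chord immediately before Eb is Db, which is diatonic to both keys: VII in Eb minor and IV in Ab major.

Db — VII in Eb minor, IV in Ab major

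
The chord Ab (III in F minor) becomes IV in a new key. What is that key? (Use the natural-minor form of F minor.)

The numeral IV denotes a major triad on scale degree 4. With Ab on degree 4, the tonic of the new key is Eb.
Degree 4 carries a major triad in major keys, so the destination is Eb major.
Check: the diatonic triads of Eb major are Eb (I), Fm (ii), Gm (iii), Ab (IV), Bb (V), Cm (vi), Ddim (vii°) — Ab is indeed IV.

Eb major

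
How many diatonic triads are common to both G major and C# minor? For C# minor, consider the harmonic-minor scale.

0

Diatonic triads of G major: G (I), Am (ii), Bm (iii), C (IV), D (V), Em (vi), F#dim (vii°).
Diatonic triads of C# minor (harmonic minor): C#m (i), D#dim (ii°), Eaug (III+), F#m (iv), G# (V), A (VI), B#dim (vii°).
No triad has the same root and quality in both keys.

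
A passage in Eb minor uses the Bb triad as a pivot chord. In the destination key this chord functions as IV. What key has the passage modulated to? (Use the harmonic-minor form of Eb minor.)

The numeral IV denotes a major triad on scale degree 4. With Bb on degree 4, the tonic of the new key is F.
Degree 4 carries a major triad in major keys, so the destination is F major.
Check: the diatonic triads of F major are F (I), Gm (ii), Am (iii), Bb (IV), C (V), Dm (vi), Edim (vii°) — Bb is indeed IV.

F major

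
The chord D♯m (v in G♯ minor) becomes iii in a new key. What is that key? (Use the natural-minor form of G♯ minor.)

B major

The numeral iii denotes a minor triad on scale degree 3. With D♯ on degree 3, the tonic of the new key is B.
Degree 3 carries a minor triad in major keys, so the destination is B major.
Check: the diatonic triads of B major are B (I), C♯m (ii), D♯m (iii), E (IV), F♯ (V), G♯m (vi), A♯dim (vii°) — D♯m is indeed iii.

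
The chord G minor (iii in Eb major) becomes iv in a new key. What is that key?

D minor

The numeral iv denotes a minor triad on scale degree 4. With G on degree 4, the tonic of the new key is D.
Degree 4 carries a minor triad in minor keys, so the destination is D minor.
Check: the diatonic triads of D minor (natural minor) are Dm (i), Edim (ii°), F (III), Gm (iv), Am (v), Bb (VI), C (VII) — G minor is indeed iv.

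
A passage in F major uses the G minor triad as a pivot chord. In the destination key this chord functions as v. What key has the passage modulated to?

C minor

The numeral v denotes a minor triad on scale degree 5. With G on degree 5, the tonic of the new key is C.
Degree 5 carries a minor triad in natural-minor keys, so the destination is C minor.
Check: the diatonic triads of C minor (natural minor) are Cm (i), Ddim (ii°), Eb (III), Fm (iv), Gm (v), Ab (VI), Bb (VII) — G minor is indeed v.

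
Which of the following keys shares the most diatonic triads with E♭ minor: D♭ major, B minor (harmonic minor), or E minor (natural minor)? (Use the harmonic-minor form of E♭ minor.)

D♭ major

Triads of E♭ minor (harmonic minor): E♭ minor (i), F diminished (ii°), G♭ augmented (III+), A♭ minor (iv), B♭ major (V), C♭ major (VI), D diminished (vii°).
D♭ major shares 1: E♭m.
B minor (harmonic minor) shares 0: none.
E minor (natural minor) shares 0: none.
The most common triads (1) are shared with D♭ major.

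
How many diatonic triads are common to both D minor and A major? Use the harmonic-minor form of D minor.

Diatonic triads of D minor (harmonic minor): Dm (i), Edim (ii°), Faug (III+), Gm (iv), A (V), Bb (VI), C#dim (vii°).
Diatonic triads of A major: A (I), Bm (ii), C#m (iii), D (IV), E (V), F#m (vi), G#dim (vii°).
Matching root and quality in both lists: A.
That gives 1 common triad.

1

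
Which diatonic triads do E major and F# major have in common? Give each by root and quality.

Triads in E major: E major (I), F# minor (ii), G# minor (iii), A major (IV), B major (V), C# minor (vi), D# diminished (vii°).
Triads in F# major: F# major (I), G# minor (ii), A# minor (iii), B major (IV), C# major (V), D# minor (vi), E# diminished (vii°).
Shared triads with their functions: G# minor (iii in E major, ii in F# major); B major (V in E major, IV in F# major).

G#m, B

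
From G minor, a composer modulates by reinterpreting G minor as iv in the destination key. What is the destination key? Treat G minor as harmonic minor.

D minor

The numeral iv denotes a minor triad on scale degree 4. With G on degree 4, the tonic of the new key is D.
Degree 4 carries a minor triad in minor keys, so the destination is D minor.
Check: the diatonic triads of D minor (natural minor) are Dm (i), Edim (ii°), F (III), Gm (iv), Am (v), Bb (VI), C (VII) — G minor is indeed iv.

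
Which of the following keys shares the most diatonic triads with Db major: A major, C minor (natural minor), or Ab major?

Ab major

Triads of Db major: Db major (I), Eb minor (ii), F minor (iii), Gb major (IV), Ab major (V), Bb minor (vi), C diminished (vii°).
A major shares 0: none.
C minor (natural minor) shares 2: Fm, Ab.
Ab major shares 4: Db, Fm, Ab, Bbm.
The most common triads (4) are shared with Ab major.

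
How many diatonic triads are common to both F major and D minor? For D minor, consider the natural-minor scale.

Diatonic triads of F major: F major (I), G minor (ii), A minor (iii), Bb major (IV), C major (V), D minor (vi), E diminished (vii°).
Diatonic triads of D minor (natural minor): D minor (i), E diminished (ii°), F major (III), G minor (iv), A minor (v), Bb major (VI), C major (VII).
Matching root and quality in both lists: F major, G minor, A minor, Bb major, C major, D minor, E diminished.
That gives 7 common triads.

7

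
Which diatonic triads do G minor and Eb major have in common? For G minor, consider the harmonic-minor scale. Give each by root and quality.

Triads in G minor (harmonic minor): G minor (i), A diminished (ii°), Bb augmented (III+), C minor (iv), D major (V), Eb major (VI), F# diminished (vii°).
Triads in Eb major: Eb major (I), F minor (ii), G minor (iii), Ab major (IV), Bb major (V), C minor (vi), D diminished (vii°).
Shared triads with their functions: G minor (i in G minor, iii in Eb major); C minor (iv in G minor, vi in Eb major); Eb major (VI in G minor, I in Eb major).

Gm, Cm, Eb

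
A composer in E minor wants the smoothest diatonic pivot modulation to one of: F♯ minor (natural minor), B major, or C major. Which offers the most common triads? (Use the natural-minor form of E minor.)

Triads of E minor (natural minor): Em (i), F♯dim (ii°), G (III), Am (iv), Bm (v), C (VI), D (VII).
F♯ minor (natural minor) shares 2: Bm, D.
B major shares 0: none.
C major shares 4: Em, G, Am, C.
The most common triads (4) are shared with C major.

C major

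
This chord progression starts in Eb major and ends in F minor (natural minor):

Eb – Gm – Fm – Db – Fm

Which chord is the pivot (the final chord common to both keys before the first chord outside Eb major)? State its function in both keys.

Fm — ii in Eb major, i in F minor

Chords diatonic to Eb major: Eb, Fm, Gm, Ab, Bb, Cm, Ddim.
Reading the progression, the first chord not in that set is Db, so the modulation leaves Eb major there.
The chord immediately before Db is Fm, which is diatonic to both keys: ii in Eb major and i in F minor.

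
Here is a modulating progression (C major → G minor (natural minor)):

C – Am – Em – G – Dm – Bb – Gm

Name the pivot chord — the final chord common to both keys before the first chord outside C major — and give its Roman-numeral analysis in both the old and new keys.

Chords diatonic to C major: C, Dm, Em, F, G, Am, Bdim.
Reading the progression, the first chord not in that set is Bb, so the modulation leaves C major there.
The chord immediately before Bb is Dm, which is diatonic to both keys: ii in C major and v in G minor.

Dm — ii in C major, v in G minor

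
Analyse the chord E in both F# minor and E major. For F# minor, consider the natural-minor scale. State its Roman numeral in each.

The scale of F# minor (natural minor) is F# G# A B C# D E; E is degree 7, and the triad built there (E-G#-B) is major, so it is VII.
The scale of E major is E F# G# A B C# D#; E is degree 1, and the triad built there (E-G#-B) is major, so it is I.

VII in F# minor; I in E major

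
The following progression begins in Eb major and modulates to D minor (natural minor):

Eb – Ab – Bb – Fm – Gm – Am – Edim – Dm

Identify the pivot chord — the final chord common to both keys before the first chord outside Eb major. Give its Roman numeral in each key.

Gm — iii in Eb major, iv in D minor

Chords diatonic to Eb major: Eb, Fm, Gm, Ab, Bb, Cm, Ddim.
Reading the progression, the first chord not in that set is Am, so the modulation leaves Eb major there.
The chord immediately before Am is Gm, which is diatonic to both keys: iii in Eb major and iv in D minor.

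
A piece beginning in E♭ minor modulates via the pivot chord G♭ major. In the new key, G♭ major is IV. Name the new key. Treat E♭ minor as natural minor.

D♭ major

The numeral IV denotes a major triad on scale degree 4. With G♭ on degree 4, the tonic of the new key is D♭.
Degree 4 carries a major triad in major keys, so the destination is D♭ major.
Check: the diatonic triads of D♭ major are D♭ (I), E♭m (ii), Fm (iii), G♭ (IV), A♭ (V), B♭m (vi), Cdim (vii°) — G♭ major is indeed IV.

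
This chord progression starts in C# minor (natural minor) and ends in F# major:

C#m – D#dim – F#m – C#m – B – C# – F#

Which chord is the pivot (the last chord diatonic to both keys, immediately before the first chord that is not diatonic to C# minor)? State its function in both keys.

B — VII in C# minor, IV in F# major

Chords diatonic to C# minor: C#m, D#dim, E, F#m, G#m, A, B.
Reading the progression, the first chord not in that set is C#, so the modulation leaves C# minor there.
The chord immediately before C# is B, which is diatonic to both keys: VII in C# minor and IV in F# major.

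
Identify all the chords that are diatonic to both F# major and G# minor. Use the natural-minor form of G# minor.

Triads in F# major: F# (I), G#m (ii), A#m (iii), B (IV), C# (V), D#m (vi), E#dim (vii°).
Triads in G# minor (natural minor): G#m (i), A#dim (ii°), B (III), C#m (iv), D#m (v), E (VI), F# (VII).
Shared triads with their functions: F# (I in F# major, VII in G# minor); G#m (ii in F# major, i in G# minor); B (IV in F# major, III in G# minor); D#m (vi in F# major, v in G# minor).

F#, G#m, B, D#m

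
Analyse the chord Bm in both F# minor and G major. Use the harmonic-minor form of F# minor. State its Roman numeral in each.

The scale of F# minor (harmonic minor) is F# G# A B C# D E#; B is degree 4, and the triad built there (B-D-F#) is minor, so it is iv.
The scale of G major is G A B C D E F#; B is degree 3, and the triad built there (B-D-F#) is minor, so it is iii.

iv in F# minor; iii in G major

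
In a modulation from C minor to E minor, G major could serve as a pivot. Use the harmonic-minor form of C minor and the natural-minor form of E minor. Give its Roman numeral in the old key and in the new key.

V in C minor; III in E minor

The scale of C minor (harmonic minor) is C D E♭ F G A♭ B; G is degree 5, and the triad built there (G-B-D) is major, so it is V.
The scale of E minor (natural minor) is E F♯ G A B C D; G is degree 3, and the triad built there (G-B-D) is major, so it is III.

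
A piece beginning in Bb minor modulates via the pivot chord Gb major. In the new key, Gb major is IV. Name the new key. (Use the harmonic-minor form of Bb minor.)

Db major

The numeral IV denotes a major triad on scale degree 4. With Gb on degree 4, the tonic of the new key is Db.
Degree 4 carries a major triad in major keys, so the destination is Db major.
Check: the diatonic triads of Db major are Db (I), Ebm (ii), Fm (iii), Gb (IV), Ab (V), Bbm (vi), Cdim (vii°) — Gb major is indeed IV.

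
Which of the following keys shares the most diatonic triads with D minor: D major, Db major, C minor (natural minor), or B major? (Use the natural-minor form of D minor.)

C minor

Triads of D minor (natural minor): D minor (i), E diminished (ii°), F major (III), G minor (iv), A minor (v), Bb major (VI), C major (VII).
D major shares 0: none.
Db major shares 0: none.
C minor (natural minor) shares 2: Gm, Bb.
B major shares 0: none.
The most common triads (2) are shared with C minor.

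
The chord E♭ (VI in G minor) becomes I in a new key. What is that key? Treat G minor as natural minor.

E♭ major

The numeral I denotes a major triad on scale degree 1. With E♭ on degree 1, the tonic of the new key is E♭.
Degree 1 carries a major triad in major keys, so the destination is E♭ major.
Check: the diatonic triads of E♭ major are E♭ (I), Fm (ii), Gm (iii), A♭ (IV), B♭ (V), Cm (vi), Ddim (vii°) — E♭ is indeed I.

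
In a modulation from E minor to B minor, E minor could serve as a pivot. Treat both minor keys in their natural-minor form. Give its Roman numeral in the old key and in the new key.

The scale of E minor (natural minor) is E F# G A B C D; E is degree 1, and the triad built there (E-G-B) is minor, so it is i.
The scale of B minor (natural minor) is B C# D E F# G A; E is degree 4, and the triad built there (E-G-B) is minor, so it is iv.

i in E minor; iv in B minor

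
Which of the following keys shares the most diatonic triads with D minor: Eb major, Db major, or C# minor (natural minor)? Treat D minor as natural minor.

Triads of D minor (natural minor): Dm (i), Edim (ii°), F (III), Gm (iv), Am (v), Bb (VI), C (VII).
Eb major shares 2: Gm, Bb.
Db major shares 0: none.
C# minor (natural minor) shares 0: none.
The most common triads (2) are shared with Eb major.

Eb major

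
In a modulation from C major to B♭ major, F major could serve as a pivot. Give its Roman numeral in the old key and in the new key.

IV in C major; V in B♭ major

The scale of C major is C D E F G A B; F is degree 4, and the triad built there (F-A-C) is major, so it is IV.
The scale of B♭ major is B♭ C D E♭ F G A; F is degree 5, and the triad built there (F-A-C) is major, so it is V.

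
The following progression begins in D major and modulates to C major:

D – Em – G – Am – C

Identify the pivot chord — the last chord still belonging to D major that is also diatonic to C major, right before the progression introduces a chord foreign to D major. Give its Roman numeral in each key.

G — IV in D major, V in C major

Chords diatonic to D major: D, Em, F#m, G, A, Bm, C#dim.
Reading the progression, the first chord not in that set is Am, so the modulation leaves D major there.
The chord immediately before Am is G, which is diatonic to both keys: IV in D major and V in C major.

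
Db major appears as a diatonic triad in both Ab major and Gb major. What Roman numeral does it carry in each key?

The scale of Ab major is Ab Bb C Db Eb F G; Db is degree 4, and the triad built there (Db-F-Ab) is major, so it is IV.
The scale of Gb major is Gb Ab Bb Cb Db Eb F; Db is degree 5, and the triad built there (Db-F-Ab) is major, so it is V.

IV in Ab major; V in Gb major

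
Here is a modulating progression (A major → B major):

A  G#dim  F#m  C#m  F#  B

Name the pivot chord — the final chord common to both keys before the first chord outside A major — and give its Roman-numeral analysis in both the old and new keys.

C#m — iii in A major, ii in B major

Chords diatonic to A major: A, Bm, C#m, D, E, F#m, G#dim.
Reading the progression, the first chord not in that set is F#, so the modulation leaves A major there.
The chord immediately before F# is C#m, which is diatonic to both keys: iii in A major and ii in B major.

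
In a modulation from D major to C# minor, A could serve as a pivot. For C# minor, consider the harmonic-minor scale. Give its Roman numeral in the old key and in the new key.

The scale of D major is D E F# G A B C#; A is degree 5, and the triad built there (A-C#-E) is major, so it is V.
The scale of C# minor (harmonic minor) is C# D# E F# G# A B#; A is degree 6, and the triad built there (A-C#-E) is major, so it is VI.

V in D major; VI in C# minor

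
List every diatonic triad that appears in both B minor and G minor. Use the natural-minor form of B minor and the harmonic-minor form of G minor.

Triads in B minor (natural minor): Bm (i), C#dim (ii°), D (III), Em (iv), F#m (v), G (VI), A (VII).
Triads in G minor (harmonic minor): Gm (i), Adim (ii°), Bbaug (III+), Cm (iv), D (V), Eb (VI), F#dim (vii°).
Shared triads with their functions: D (III in B minor, V in G minor).

D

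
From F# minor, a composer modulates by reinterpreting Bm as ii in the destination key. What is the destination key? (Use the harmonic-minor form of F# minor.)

A major

The numeral ii denotes a minor triad on scale degree 2. With B on degree 2, the tonic of the new key is A.
Degree 2 carries a minor triad in major keys, so the destination is A major.
Check: the diatonic triads of A major are A (I), Bm (ii), C#m (iii), D (IV), E (V), F#m (vi), G#dim (vii°) — Bm is indeed ii.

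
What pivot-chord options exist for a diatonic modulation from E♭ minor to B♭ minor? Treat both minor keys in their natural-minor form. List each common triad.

Triads in E♭ minor (natural minor): E♭ minor (i), F diminished (ii°), G♭ major (III), A♭ minor (iv), B♭ minor (v), C♭ major (VI), D♭ major (VII).
Triads in B♭ minor (natural minor): B♭ minor (i), C diminished (ii°), D♭ major (III), E♭ minor (iv), F minor (v), G♭ major (VI), A♭ major (VII).
Shared triads with their functions: E♭ minor (i in E♭ minor, iv in B♭ minor); G♭ major (III in E♭ minor, VI in B♭ minor); B♭ minor (v in E♭ minor, i in B♭ minor); D♭ major (VII in E♭ minor, III in B♭ minor).

E♭m, G♭, B♭m, D♭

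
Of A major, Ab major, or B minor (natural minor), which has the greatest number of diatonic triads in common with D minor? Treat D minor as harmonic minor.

Triads of D minor (harmonic minor): D minor (i), E diminished (ii°), F augmented (III+), G minor (iv), A major (V), Bb major (VI), C# diminished (vii°).
A major shares 1: A.
Ab major shares 0: none.
B minor (natural minor) shares 2: A, C#dim.
The most common triads (2) are shared with B minor.

B minor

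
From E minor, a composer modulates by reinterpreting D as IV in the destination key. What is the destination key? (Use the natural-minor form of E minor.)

The numeral IV denotes a major triad on scale degree 4. With D on degree 4, the tonic of the new key is A.
Degree 4 carries a major triad in major keys, so the destination is A major.
Check: the diatonic triads of A major are A (I), Bm (ii), C#m (iii), D (IV), E (V), F#m (vi), G#dim (vii°) — D is indeed IV.

A major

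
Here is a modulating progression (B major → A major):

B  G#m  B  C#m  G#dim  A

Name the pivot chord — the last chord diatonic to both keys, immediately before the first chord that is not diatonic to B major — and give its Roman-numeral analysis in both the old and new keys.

C#m — ii in B major, iii in A major

Chords diatonic to B major: B, C#m, D#m, E, F#, G#m, A#dim.
Reading the progression, the first chord not in that set is G#dim, so the modulation leaves B major there.
The chord immediately before G#dim is C#m, which is diatonic to both keys: ii in B major and iii in A major.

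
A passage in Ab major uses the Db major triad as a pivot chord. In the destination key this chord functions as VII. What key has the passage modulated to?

The numeral VII denotes a major triad on scale degree 7. With Db on degree 7, the tonic of the new key is Eb.
Degree 7 carries a major triad in natural-minor keys, so the destination is Eb minor.
Check: the diatonic triads of Eb minor (natural minor) are Ebm (i), Fdim (ii°), Gb (III), Abm (iv), Bbm (v), Cb (VI), Db (VII) — Db major is indeed VII.

Eb minor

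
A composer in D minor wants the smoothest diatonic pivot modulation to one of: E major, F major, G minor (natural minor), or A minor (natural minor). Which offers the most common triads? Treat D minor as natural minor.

F major

Triads of D minor (natural minor): D minor (i), E diminished (ii°), F major (III), G minor (iv), A minor (v), B♭ major (VI), C major (VII).
E major shares 0: none.
F major shares 7: Dm, Edim, F, Gm, Am, B♭, C.
G minor (natural minor) shares 4: Dm, F, Gm, B♭.
A minor (natural minor) shares 4: Dm, F, Am, C.
The most common triads (7) are shared with F major.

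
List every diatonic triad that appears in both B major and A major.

C#m, E

Triads in B major: B (I), C#m (ii), D#m (iii), E (IV), F# (V), G#m (vi), A#dim (vii°).
Triads in A major: A (I), Bm (ii), C#m (iii), D (IV), E (V), F#m (vi), G#dim (vii°).
Shared triads with their functions: C#m (ii in B major, iii in A major); E (IV in B major, V in A major).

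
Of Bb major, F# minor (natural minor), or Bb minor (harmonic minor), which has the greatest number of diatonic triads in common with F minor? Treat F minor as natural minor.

Triads of F minor (natural minor): Fm (i), Gdim (ii°), Ab (III), Bbm (iv), Cm (v), Db (VI), Eb (VII).
Bb major shares 2: Cm, Eb.
F# minor (natural minor) shares 0: none.
Bb minor (harmonic minor) shares 1: Bbm.
The most common triads (2) are shared with Bb major.

Bb major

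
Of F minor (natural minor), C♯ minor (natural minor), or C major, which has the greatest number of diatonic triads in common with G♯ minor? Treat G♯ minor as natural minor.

C♯ minor

Triads of G♯ minor (natural minor): G♯m (i), A♯dim (ii°), B (III), C♯m (iv), D♯m (v), E (VI), F♯ (VII).
F minor (natural minor) shares 0: none.
C♯ minor (natural minor) shares 4: G♯m, B, C♯m, E.
C major shares 0: none.
The most common triads (4) are shared with C♯ minor.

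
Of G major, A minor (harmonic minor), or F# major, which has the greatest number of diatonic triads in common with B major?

F# major

Triads of B major: B (I), C#m (ii), D#m (iii), E (IV), F# (V), G#m (vi), A#dim (vii°).
G major shares 0: none.
A minor (harmonic minor) shares 1: E.
F# major shares 4: B, D#m, F#, G#m.
The most common triads (4) are shared with F# major.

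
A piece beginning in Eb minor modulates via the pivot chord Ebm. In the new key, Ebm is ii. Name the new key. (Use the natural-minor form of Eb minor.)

The numeral ii denotes a minor triad on scale degree 2. With Eb on degree 2, the tonic of the new key is Db.
Degree 2 carries a minor triad in major keys, so the destination is Db major.
Check: the diatonic triads of Db major are Db (I), Ebm (ii), Fm (iii), Gb (IV), Ab (V), Bbm (vi), Cdim (vii°) — Ebm is indeed ii.

Db major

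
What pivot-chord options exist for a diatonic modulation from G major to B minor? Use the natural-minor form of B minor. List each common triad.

Triads in G major: G (I), Am (ii), Bm (iii), C (IV), D (V), Em (vi), F#dim (vii°).
Triads in B minor (natural minor): Bm (i), C#dim (ii°), D (III), Em (iv), F#m (v), G (VI), A (VII).
Shared triads with their functions: G (I in G major, VI in B minor); Bm (iii in G major, i in B minor); D (V in G major, III in B minor); Em (vi in G major, iv in B minor).

G, Bm, D, Em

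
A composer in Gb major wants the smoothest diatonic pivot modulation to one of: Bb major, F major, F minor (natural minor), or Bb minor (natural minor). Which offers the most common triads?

Triads of Gb major: Gb major (I), Ab minor (ii), Bb minor (iii), Cb major (IV), Db major (V), Eb minor (vi), F diminished (vii°).
Bb major shares 0: none.
F major shares 0: none.
F minor (natural minor) shares 2: Bbm, Db.
Bb minor (natural minor) shares 4: Gb, Bbm, Db, Ebm.
The most common triads (4) are shared with Bb minor.

Bb minor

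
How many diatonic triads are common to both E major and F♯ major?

Diatonic triads of E major: E (I), F♯m (ii), G♯m (iii), A (IV), B (V), C♯m (vi), D♯dim (vii°).
Diatonic triads of F♯ major: F♯ (I), G♯m (ii), A♯m (iii), B (IV), C♯ (V), D♯m (vi), E♯dim (vii°).
Matching root and quality in both lists: G♯m, B.
That gives 2 common triads.

2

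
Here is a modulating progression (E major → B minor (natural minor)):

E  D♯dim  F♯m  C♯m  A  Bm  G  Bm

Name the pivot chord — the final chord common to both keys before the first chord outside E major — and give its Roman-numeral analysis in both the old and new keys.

Chords diatonic to E major: E, F♯m, G♯m, A, B, C♯m, D♯dim.
Reading the progression, the first chord not in that set is Bm, so the modulation leaves E major there.
The chord immediately before Bm is A, which is diatonic to both keys: IV in E major and VII in B minor.

A — IV in E major, VII in B minor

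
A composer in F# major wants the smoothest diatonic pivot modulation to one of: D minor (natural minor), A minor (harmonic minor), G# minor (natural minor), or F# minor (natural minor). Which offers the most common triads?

Triads of F# major: F# (I), G#m (ii), A#m (iii), B (IV), C# (V), D#m (vi), E#dim (vii°).
D minor (natural minor) shares 0: none.
A minor (harmonic minor) shares 0: none.
G# minor (natural minor) shares 4: F#, G#m, B, D#m.
F# minor (natural minor) shares 0: none.
The most common triads (4) are shared with G# minor.

G# minor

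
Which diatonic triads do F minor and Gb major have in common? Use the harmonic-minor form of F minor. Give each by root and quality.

Bbm, Db

Triads in F minor (harmonic minor): Fm (i), Gdim (ii°), Abaug (III+), Bbm (iv), C (V), Db (VI), Edim (vii°).
Triads in Gb major: Gb (I), Abm (ii), Bbm (iii), Cb (IV), Db (V), Ebm (vi), Fdim (vii°).
Shared triads with their functions: Bbm (iv in F minor, iii in Gb major); Db (VI in F minor, V in Gb major).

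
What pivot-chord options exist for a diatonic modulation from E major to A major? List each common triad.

Triads in E major: E (I), F#m (ii), G#m (iii), A (IV), B (V), C#m (vi), D#dim (vii°).
Triads in A major: A (I), Bm (ii), C#m (iii), D (IV), E (V), F#m (vi), G#dim (vii°).
Shared triads with their functions: E (I in E major, V in A major); F#m (ii in E major, vi in A major); A (IV in E major, I in A major); C#m (vi in E major, iii in A major).

E, F#m, A, C#m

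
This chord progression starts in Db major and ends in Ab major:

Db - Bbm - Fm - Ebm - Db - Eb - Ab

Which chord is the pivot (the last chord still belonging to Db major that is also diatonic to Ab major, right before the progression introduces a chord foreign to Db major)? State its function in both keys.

Db — I in Db major, IV in Ab major

Chords diatonic to Db major: Db, Ebm, Fm, Gb, Ab, Bbm, Cdim.
Reading the progression, the first chord not in that set is Eb, so the modulation leaves Db major there.
The chord immediately before Eb is Db, which is diatonic to both keys: I in Db major and IV in Ab major.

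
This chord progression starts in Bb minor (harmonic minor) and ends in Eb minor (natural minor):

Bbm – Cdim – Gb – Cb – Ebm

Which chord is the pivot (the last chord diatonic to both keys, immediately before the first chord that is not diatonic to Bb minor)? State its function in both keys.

Gb — VI in Bb minor, III in Eb minor

Chords diatonic to Bb minor: Bbm, Cdim, Dbaug, Ebm, F, Gb, Adim.
Reading the progression, the first chord not in that set is Cb, so the modulation leaves Bb minor there.
The chord immediately before Cb is Gb, which is diatonic to both keys: VI in Bb minor and III in Eb minor.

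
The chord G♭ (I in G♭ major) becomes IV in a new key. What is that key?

D♭ major

The numeral IV denotes a major triad on scale degree 4. With G♭ on degree 4, the tonic of the new key is D♭.
Degree 4 carries a major triad in major keys, so the destination is D♭ major.
Check: the diatonic triads of D♭ major are D♭ (I), E♭m (ii), Fm (iii), G♭ (IV), A♭ (V), B♭m (vi), Cdim (vii°) — G♭ is indeed IV.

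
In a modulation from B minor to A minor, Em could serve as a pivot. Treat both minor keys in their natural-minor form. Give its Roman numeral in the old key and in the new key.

iv in B minor; v in A minor

The scale of B minor (natural minor) is B C# D E F# G A; E is degree 4, and the triad built there (E-G-B) is minor, so it is iv.
The scale of A minor (natural minor) is A B C D E F G; E is degree 5, and the triad built there (E-G-B) is minor, so it is v.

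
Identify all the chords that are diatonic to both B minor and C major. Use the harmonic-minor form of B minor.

Em, G

Triads in B minor (harmonic minor): B minor (i), C# diminished (ii°), D augmented (III+), E minor (iv), F# major (V), G major (VI), A# diminished (vii°).
Triads in C major: C major (I), D minor (ii), E minor (iii), F major (IV), G major (V), A minor (vi), B diminished (vii°).
Shared triads with their functions: E minor (iv in B minor, iii in C major); G major (VI in B minor, V in C major).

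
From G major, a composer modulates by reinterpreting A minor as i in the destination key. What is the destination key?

The numeral i denotes a minor triad on scale degree 1. With A on degree 1, the tonic of the new key is A.
Degree 1 carries a minor triad in minor keys, so the destination is A minor.
Check: the diatonic triads of A minor (natural minor) are Am (i), Bdim (ii°), C (III), Dm (iv), Em (v), F (VI), G (VII) — A minor is indeed i.

A minor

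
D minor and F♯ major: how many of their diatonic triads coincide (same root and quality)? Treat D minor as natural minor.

Diatonic triads of D minor (natural minor): D minor (i), E diminished (ii°), F major (III), G minor (iv), A minor (v), B♭ major (VI), C major (VII).
Diatonic triads of F♯ major: F♯ major (I), G♯ minor (ii), A♯ minor (iii), B major (IV), C♯ major (V), D♯ minor (vi), E♯ diminished (vii°).
No triad has the same root and quality in both keys.

0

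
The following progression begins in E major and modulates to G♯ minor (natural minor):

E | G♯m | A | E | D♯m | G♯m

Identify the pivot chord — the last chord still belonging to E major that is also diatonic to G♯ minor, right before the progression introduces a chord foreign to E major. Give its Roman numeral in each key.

E — I in E major, VI in G♯ minor

Chords diatonic to E major: E, F♯m, G♯m, A, B, C♯m, D♯dim.
Reading the progression, the first chord not in that set is D♯m, so the modulation leaves E major there.
The chord immediately before D♯m is E, which is diatonic to both keys: I in E major and VI in G♯ minor.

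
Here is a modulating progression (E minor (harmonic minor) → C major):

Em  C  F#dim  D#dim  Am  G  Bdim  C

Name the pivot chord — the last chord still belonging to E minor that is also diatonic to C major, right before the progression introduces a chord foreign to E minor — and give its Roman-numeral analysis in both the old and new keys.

Am — iv in E minor, vi in C major

Chords diatonic to E minor: Em, F#dim, Gaug, Am, B, C, D#dim.
Reading the progression, the first chord not in that set is G, so the modulation leaves E minor there.
The chord immediately before G is Am, which is diatonic to both keys: iv in E minor and vi in C major.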